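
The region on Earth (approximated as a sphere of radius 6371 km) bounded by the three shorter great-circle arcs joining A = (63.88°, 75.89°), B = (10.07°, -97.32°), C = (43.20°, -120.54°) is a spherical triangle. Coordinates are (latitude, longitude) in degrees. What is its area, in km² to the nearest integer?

13533901 km²

Side lengths (central angles): a = 0.6773, b = 1.2590, c = 1.8478 rad; semiperimeter s = 1.8920.
By l'Huilier's theorem, tan(E/4) = √[tan(s/2) tan((s−a)/2) tan((s−b)/2) tan((s−c)/2)], giving spherical excess E = 0.3334 rad.
Area = E·R² = 0.3334 × (6371)² ≈ 13533901 km².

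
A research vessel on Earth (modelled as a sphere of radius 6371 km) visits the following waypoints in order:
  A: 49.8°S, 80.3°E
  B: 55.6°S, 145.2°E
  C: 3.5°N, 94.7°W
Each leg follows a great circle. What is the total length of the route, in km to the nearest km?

Leg A→B: central angle 0.6682 rad, distance 4257.4 km.
Leg B→C: central angle 1.9105 rad, distance 12171.6 km.
Total: 4257.4 + 12171.6 ≈ 16429 km.

16429 km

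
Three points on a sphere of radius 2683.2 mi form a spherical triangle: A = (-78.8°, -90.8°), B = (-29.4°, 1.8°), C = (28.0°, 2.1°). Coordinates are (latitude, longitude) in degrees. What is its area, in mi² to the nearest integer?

Side lengths (central angles): a = 1.0018, b = 2.0592, c = 1.0771 rad; semiperimeter s = 2.0691.
By l'Huilier's theorem, tan(E/4) = √[tan(s/2) tan((s−a)/2) tan((s−b)/2) tan((s−c)/2)], giving spherical excess E = 0.2059 rad.
Area = E·R² = 0.2059 × (2683.2)² ≈ 1482691 mi².

1482691 mi²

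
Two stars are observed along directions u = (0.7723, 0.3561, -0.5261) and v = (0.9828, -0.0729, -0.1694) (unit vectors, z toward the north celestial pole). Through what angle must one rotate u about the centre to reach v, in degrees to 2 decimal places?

u·v = 0.8222; |u| = 1.0000, |v| = 1.0000.
cos θ = (u·v)/(|u||v|) = 0.8222, so θ = 34.69°.

34.69°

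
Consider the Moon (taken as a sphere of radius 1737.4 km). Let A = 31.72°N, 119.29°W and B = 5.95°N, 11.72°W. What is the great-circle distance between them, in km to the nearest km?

3081 km

In radians: φ₁ = 0.5536, φ₂ = 0.1038, Δλ = 107.570° = 1.8775 rad.
cos c = sin φ₁ sin φ₂ + cos φ₁ cos φ₂ cos Δλ = (0.5258)(0.1037) + (0.8506)(0.9946)(-0.3019) = -0.20089,
so c = arccos(-0.20089) = 1.77307 rad.
Distance = R·c = 1737.4 × 1.7731 ≈ 3081 km.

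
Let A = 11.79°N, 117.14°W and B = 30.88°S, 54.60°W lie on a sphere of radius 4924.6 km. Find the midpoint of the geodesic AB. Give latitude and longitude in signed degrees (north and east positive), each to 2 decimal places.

The central angle between A and B is δ = 1.2844 rad.
With f = 0.5, the slerp weights are sin((1−f)δ)/sin δ = 0.6244 and sin(fδ)/sin δ = 0.6244.
Weighted sum of the unit vectors: (0.6244)·(-0.4465,-0.8711,0.2043) + (0.6244)·(0.4972,-0.6996,-0.5132) = (0.0316, -0.9807, -0.1929).
Converting back: φ = atan2(z, √(x²+y²)) = -11.12°, λ = atan2(y, x) = -88.15°.

-11.12°, -88.15°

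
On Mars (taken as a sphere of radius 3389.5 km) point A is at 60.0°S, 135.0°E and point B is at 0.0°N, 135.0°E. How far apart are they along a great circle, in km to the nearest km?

3549 km

With latitudes φ₁ = -60.000°, φ₂ = 0.000° and longitude difference Δλ = 0.000°:
Haversine: a = sin²(Δφ/2) + cos φ₁ cos φ₂ sin²(Δλ/2) = 0.2500 + (0.5000)(1.0000)(0.0000) = 0.25000.
Central angle c = 2·arcsin(√a) = 1.04720 rad.
Distance = R·c = 3389.5 × 1.0472 ≈ 3549 km.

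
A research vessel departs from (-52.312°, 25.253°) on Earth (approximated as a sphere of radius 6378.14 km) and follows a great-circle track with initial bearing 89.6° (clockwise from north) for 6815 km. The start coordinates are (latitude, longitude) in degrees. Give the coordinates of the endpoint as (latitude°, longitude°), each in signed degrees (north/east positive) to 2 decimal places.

Angular distance δ = d/R = 6815/6378.14 = 1.06849 rad; initial bearing θ = 1.5638 rad.
sin φ₂ = sin φ₁ cos δ + cos φ₁ sin δ cos θ = (-0.7914)(0.4814) + (0.6114)(0.8765)(0.0070) = -0.3773, so φ₂ = -22.16°.
Δλ = atan2(sin θ sin δ cos φ₁, cos δ − sin φ₁ sin φ₂) = atan2(0.5358, 0.1829) = 71.153°.
λ₂ = 25.253° + 71.153° = 96.41°.

-22.16°, 96.41°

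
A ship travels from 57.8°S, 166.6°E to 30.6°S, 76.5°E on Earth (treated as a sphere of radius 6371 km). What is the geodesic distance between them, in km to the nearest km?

Let φ₁ = -1.0088 rad, φ₂ = -0.5341 rad, and Δλ = -1.5725 rad.
cos c = sin φ₁ sin φ₂ + cos φ₁ cos φ₂ cos Δλ = (-0.8462)(-0.5090) + (0.5329)(0.8607)(-0.0017) = 0.42995,
so c = arccos(0.42995) = 1.12636 rad.
Distance = R·c = 6371 × 1.1264 ≈ 7176 km.

7176 km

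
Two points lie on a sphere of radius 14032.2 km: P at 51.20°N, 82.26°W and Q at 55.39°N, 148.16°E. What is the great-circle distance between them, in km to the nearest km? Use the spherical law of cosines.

With latitudes φ₁ = 51.200°, φ₂ = 55.390° and longitude difference Δλ = -129.580°:
cos c = sin φ₁ sin φ₂ + cos φ₁ cos φ₂ cos Δλ = (0.7793)(0.8230) + (0.6266)(0.5680)(-0.6372) = 0.41466,
so c = arccos(0.41466) = 1.14323 rad.
Distance = R·c = 14032.2 × 1.1432 ≈ 16042 km.

16042 km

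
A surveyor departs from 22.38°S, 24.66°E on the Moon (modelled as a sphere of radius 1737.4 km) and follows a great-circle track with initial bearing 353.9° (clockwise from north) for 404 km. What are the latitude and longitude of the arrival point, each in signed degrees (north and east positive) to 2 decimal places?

-9.13°, 23.24°

Angular distance δ = d/R = 404/1737.4 = 0.23253 rad; initial bearing θ = 6.1767 rad.
sin φ₂ = sin φ₁ cos δ + cos φ₁ sin δ cos θ = (-0.3807)(0.9731) + (0.9247)(0.2304)(0.9943) = -0.1586, so φ₂ = -9.13°.
Δλ = atan2(sin θ sin δ cos φ₁, cos δ − sin φ₁ sin φ₂) = atan2(-0.0226, 0.9127) = -1.421°.
λ₂ = 24.660° − 1.421° = 23.24°.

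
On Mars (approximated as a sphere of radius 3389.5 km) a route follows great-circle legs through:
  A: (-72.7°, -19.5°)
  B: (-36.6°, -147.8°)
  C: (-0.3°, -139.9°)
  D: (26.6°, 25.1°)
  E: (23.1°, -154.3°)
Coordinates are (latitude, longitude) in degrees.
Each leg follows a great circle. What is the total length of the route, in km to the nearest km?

Leg A→B: central angle 1.1359 rad, distance 3850.2 km.
Leg B→C: central angle 0.6463 rad, distance 2190.7 km.
Leg C→D: central angle 2.6180 rad, distance 8873.6 km.
Leg D→E: central angle 2.2741 rad, distance 7708.1 km.
Total: 3850.2 + 2190.7 + 8873.6 + 7708.1 ≈ 22623 km.

22623 km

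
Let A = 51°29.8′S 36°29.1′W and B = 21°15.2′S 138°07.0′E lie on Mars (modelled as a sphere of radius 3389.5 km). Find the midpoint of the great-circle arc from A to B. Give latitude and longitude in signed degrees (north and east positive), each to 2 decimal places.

Central angle δ = 1.8692 rad. Interpolating on the sphere with fraction f = 0.5:
P = [sin((1−f)δ)·A + sin(fδ)·B] / sin δ = 0.8415·A + 0.8415·B in Cartesian coordinates,
giving P = (-0.1627, 0.2121, -0.9636), i.e. latitude -74.50°, longitude 127.49°.

-74.50°, 127.49°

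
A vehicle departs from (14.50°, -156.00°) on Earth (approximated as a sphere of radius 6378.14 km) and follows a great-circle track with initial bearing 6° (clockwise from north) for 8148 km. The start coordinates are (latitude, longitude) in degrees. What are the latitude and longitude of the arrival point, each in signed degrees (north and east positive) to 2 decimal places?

Angular distance δ = d/R = 8148/6378.14 = 1.27749 rad; initial bearing θ = 0.1047 rad.
sin φ₂ = sin φ₁ cos δ + cos φ₁ sin δ cos θ = (0.2504)(0.2891) + (0.9681)(0.9573)(0.9945) = 0.9941, so φ₂ = 83.78°.
Δλ = atan2(sin θ sin δ cos φ₁, cos δ − sin φ₁ sin φ₂) = atan2(0.0969, 0.0402) = 67.456°.
λ₂ = -156.000° + 67.456° = -88.54°.

83.78°, -88.54°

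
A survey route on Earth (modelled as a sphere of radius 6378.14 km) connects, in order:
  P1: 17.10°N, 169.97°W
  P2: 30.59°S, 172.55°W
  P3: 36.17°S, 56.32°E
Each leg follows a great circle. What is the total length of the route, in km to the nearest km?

Leg P1→P2: central angle 0.8335 rad, distance 5316.0 km.
Leg P2→P3: central angle 1.7282 rad, distance 11022.7 km.
Total: 5316.0 + 11022.7 ≈ 16339 km.

16339 km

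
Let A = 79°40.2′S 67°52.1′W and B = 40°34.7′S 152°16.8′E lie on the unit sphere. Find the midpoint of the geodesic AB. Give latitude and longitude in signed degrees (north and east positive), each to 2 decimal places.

-68.82°, 162.80°

Central angle δ = 1.0053 rad. Interpolating on the sphere with fraction f = 0.5:
P = [sin((1−f)δ)·A + sin(fδ)·B] / sin δ = 0.5706·A + 0.5706·B in Cartesian coordinates,
giving P = (-0.3451, 0.1068, -0.9325), i.e. latitude -68.82°, longitude 162.80°.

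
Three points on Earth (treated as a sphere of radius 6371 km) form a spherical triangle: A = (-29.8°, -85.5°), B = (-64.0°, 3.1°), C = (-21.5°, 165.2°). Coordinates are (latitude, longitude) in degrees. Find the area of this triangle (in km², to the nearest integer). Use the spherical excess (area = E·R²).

48225666 km²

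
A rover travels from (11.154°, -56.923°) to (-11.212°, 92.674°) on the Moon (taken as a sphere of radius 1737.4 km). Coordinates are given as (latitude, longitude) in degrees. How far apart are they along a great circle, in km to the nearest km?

In radians: φ₁ = 0.1947, φ₂ = -0.1957, Δλ = 149.597° = 2.6110 rad.
cos c = sin φ₁ sin φ₂ + cos φ₁ cos φ₂ cos Δλ = (0.1934)(-0.1944) + (0.9811)(0.9809)(-0.8625) = -0.86766,
so c = arccos(-0.86766) = 2.62127 rad.
Distance = R·c = 1737.4 × 2.6213 ≈ 4554 km.

4554 km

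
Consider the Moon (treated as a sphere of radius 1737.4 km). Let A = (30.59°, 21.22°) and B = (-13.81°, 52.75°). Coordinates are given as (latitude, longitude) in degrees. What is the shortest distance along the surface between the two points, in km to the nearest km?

In radians: φ₁ = 0.5339, φ₂ = -0.2410, Δλ = 31.530° = 0.5503 rad.
cos c = sin φ₁ sin φ₂ + cos φ₁ cos φ₂ cos Δλ = (0.5089)(-0.2387) + (0.8608)(0.9711)(0.8524) = 0.59106,
so c = arccos(0.59106) = 0.93843 rad.
Distance = R·c = 1737.4 × 0.9384 ≈ 1630 km.

1630 km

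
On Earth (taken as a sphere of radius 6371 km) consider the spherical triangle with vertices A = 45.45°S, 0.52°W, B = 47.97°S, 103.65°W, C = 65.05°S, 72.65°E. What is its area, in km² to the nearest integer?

19153528 km²

Side lengths (central angles): a = 1.1684, b = 0.7498, c = 1.1344 rad; semiperimeter s = 1.5263.
By l'Huilier's theorem, tan(E/4) = √[tan(s/2) tan((s−a)/2) tan((s−b)/2) tan((s−c)/2)], giving spherical excess E = 0.4719 rad.
Area = E·R² = 0.4719 × (6371)² ≈ 19153528 km².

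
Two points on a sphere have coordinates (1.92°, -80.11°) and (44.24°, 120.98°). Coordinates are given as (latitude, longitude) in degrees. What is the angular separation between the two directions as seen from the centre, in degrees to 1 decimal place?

In radians: φ₁ = 0.0335, φ₂ = 0.7721, Δλ = -158.910° = -2.7735 rad.
cos c = sin φ₁ sin φ₂ + cos φ₁ cos φ₂ cos Δλ = (0.0335)(0.6977) + (0.9994)(0.7164)(-0.9330) = -0.64469,
so c = arccos(-0.64469) = 2.27141 rad.
So the angular separation is 130.1°.

130.1°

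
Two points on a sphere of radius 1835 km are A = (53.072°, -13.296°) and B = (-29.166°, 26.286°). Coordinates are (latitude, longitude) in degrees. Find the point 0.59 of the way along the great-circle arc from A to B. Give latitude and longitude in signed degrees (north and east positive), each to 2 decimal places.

Central angle δ = 1.5560 rad. Interpolating on the sphere with fraction f = 0.59:
P = [sin((1−f)δ)·A + sin(fδ)·B] / sin δ = 0.5956·A + 0.7945·B in Cartesian coordinates,
giving P = (0.9703, 0.2249, 0.0889), i.e. latitude 5.10°, longitude 13.05°.

5.10°, 13.05°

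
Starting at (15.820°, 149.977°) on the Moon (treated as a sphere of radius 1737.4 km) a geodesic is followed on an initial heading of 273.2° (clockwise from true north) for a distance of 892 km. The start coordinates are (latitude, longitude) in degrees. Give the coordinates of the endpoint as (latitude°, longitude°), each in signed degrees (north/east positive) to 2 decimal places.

Angular distance δ = d/R = 892/1737.4 = 0.51341 rad; initial bearing θ = 4.7682 rad.
sin φ₂ = sin φ₁ cos δ + cos φ₁ sin δ cos θ = (0.2726)(0.8711) + (0.9621)(0.4912)(0.0558) = 0.2638, so φ₂ = 15.30°.
Δλ = atan2(sin θ sin δ cos φ₁, cos δ − sin φ₁ sin φ₂) = atan2(-0.4718, 0.7991) = -30.557°.
λ₂ = 149.977° − 30.557° = 119.42°.

15.30°, 119.42°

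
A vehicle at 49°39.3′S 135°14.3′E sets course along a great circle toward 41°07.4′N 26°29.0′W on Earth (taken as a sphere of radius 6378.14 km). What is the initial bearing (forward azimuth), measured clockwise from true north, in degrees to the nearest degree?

243°

Δλ = -161.722° = -2.8226 rad.
y = sin Δλ · cos φ₂ = (-0.3136)(0.7533) = -0.2363
x = cos φ₁ sin φ₂ − sin φ₁ cos φ₂ cos Δλ = (0.6474)(0.6577) − (-0.7622)(0.7533)(-0.9495) = -0.1194
θ = atan2(y, x) = -116.81°; adding 360° gives 243°.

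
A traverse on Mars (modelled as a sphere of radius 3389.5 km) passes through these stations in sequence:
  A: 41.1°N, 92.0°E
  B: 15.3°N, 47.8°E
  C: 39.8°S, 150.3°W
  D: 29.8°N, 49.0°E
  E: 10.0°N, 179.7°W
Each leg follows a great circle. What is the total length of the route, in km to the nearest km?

28201 km

Leg A→B: central angle 0.8030 rad, distance 2721.8 km.
Leg B→C: central angle 2.6327 rad, distance 8923.6 km.
Leg C→D: central angle 2.8156 rad, distance 9543.6 km.
Leg D→E: central angle 2.0689 rad, distance 7012.4 km.
Total: 2721.8 + 8923.6 + 9543.6 + 7012.4 ≈ 28201 km.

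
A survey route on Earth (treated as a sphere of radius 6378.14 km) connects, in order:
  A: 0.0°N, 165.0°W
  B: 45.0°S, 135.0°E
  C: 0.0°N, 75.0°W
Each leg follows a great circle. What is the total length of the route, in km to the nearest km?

21936 km

Leg A→B: central angle 1.2094 rad, distance 7713.9 km.
Leg B→C: central angle 2.2299 rad, distance 14222.3 km.
Total: 7713.9 + 14222.3 ≈ 21936 km.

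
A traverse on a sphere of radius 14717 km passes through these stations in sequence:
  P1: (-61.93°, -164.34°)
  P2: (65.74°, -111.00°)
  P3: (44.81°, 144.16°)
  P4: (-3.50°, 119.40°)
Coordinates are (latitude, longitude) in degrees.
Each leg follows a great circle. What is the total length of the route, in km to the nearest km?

62181 km

Leg P1→P2: central angle 2.3309 rad, distance 34304.2 km.
Leg P2→P3: central angle 0.9669 rad, distance 14229.7 km.
Leg P3→P4: central angle 0.9273 rad, distance 13647.0 km.
Total: 34304.2 + 14229.7 + 13647.0 ≈ 62181 km.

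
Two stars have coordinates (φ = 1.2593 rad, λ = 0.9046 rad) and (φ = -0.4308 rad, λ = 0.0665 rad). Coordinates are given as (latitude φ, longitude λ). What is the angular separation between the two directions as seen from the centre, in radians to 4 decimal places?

1.7836 rad

In radians: φ₁ = 1.2593, φ₂ = -0.4308, Δλ = -48.020° = -0.8381 rad.
cos c = sin φ₁ sin φ₂ + cos φ₁ cos φ₂ cos Δλ = (0.9519)(-0.4176) + (0.3065)(0.9086)(0.6689) = -0.21123,
so c = arccos(-0.21123) = 1.78363 rad.
So the angular separation is 1.7836 rad.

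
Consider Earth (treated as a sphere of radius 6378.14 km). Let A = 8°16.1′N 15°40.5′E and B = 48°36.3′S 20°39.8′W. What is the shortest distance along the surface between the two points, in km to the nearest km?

7260 km

In radians: φ₁ = 0.1443, φ₂ = -0.8483, Δλ = -36.338° = -0.6342 rad.
cos c = sin φ₁ sin φ₂ + cos φ₁ cos φ₂ cos Δλ = (0.1438)(-0.7502) + (0.9896)(0.6612)(0.8055) = 0.41924,
so c = arccos(0.41924) = 1.13819 rad.
Distance = R·c = 6378.14 × 1.1382 ≈ 7260 km.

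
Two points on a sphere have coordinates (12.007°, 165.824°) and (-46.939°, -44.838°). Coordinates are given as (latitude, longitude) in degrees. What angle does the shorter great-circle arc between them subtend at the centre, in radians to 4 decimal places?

Let φ₁ = 0.2096 rad, φ₂ = -0.8192 rad, and Δλ = 2.6064 rad.
Haversine: a = sin²(Δφ/2) + cos φ₁ cos φ₂ sin²(Δλ/2) = 0.2421 + (0.9781)(0.6828)(0.9301) = 0.86323.
Central angle c = 2·arcsin(√a) = 2.38396 rad.
So the angular separation is 2.3840 rad.

2.3840 rad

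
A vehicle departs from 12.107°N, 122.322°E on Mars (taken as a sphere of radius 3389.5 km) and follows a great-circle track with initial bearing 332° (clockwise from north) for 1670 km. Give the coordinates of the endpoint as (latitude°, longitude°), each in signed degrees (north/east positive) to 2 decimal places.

Angular distance δ = d/R = 1670/3389.5 = 0.49270 rad; initial bearing θ = 5.7945 rad.
sin φ₂ = sin φ₁ cos δ + cos φ₁ sin δ cos θ = (0.2097)(0.8811) + (0.9778)(0.4730)(0.8829) = 0.5931, so φ₂ = 36.38°.
Δλ = atan2(sin θ sin δ cos φ₁, cos δ − sin φ₁ sin φ₂) = atan2(-0.2171, 0.7567) = -16.011°.
λ₂ = 122.322° − 16.011° = 106.31°.

36.38°, 106.31°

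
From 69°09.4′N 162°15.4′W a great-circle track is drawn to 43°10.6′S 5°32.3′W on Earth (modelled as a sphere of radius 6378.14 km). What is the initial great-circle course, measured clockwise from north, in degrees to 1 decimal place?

With φ₁ = 1.2070, φ₂ = -0.7536, Δλ = 2.7353 rad, the forward-azimuth formula gives
θ = atan2( sin Δλ cos φ₂ , cos φ₁ sin φ₂ − sin φ₁ cos φ₂ cos Δλ ) = atan2(0.2882, 0.3826) = 37.00°.
So the initial bearing is 37.0°.

37.0°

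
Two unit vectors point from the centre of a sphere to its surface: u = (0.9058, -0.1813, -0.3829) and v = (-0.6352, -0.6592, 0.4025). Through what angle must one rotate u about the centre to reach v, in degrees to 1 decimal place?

u·v = -0.6100; |u| = 1.0000, |v| = 1.0000.
cos θ = (u·v)/(|u||v|) = -0.6100, so θ = 127.6°.

127.6°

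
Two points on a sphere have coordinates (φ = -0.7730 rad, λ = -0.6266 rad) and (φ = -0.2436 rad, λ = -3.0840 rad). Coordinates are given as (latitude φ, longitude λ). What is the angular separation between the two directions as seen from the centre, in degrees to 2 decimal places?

111.71°

With latitudes φ₁ = -44.290°, φ₂ = -13.957° and longitude difference Δλ = -140.799°:
Haversine: a = sin²(Δφ/2) + cos φ₁ cos φ₂ sin²(Δλ/2) = 0.0684 + (0.7158)(0.9705)(0.8875) = 0.68495.
Central angle c = 2·arcsin(√a) = 1.94971 rad.
So the angular separation is 111.71°.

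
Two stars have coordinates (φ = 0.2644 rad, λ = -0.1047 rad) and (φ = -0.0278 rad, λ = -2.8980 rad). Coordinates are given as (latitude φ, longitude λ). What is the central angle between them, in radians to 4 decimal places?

2.7243 rad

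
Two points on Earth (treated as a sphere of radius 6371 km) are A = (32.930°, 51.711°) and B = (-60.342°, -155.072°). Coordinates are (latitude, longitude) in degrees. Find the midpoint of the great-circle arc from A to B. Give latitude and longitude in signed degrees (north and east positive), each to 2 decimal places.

The central angle between A and B is δ = 2.5739 rad.
With f = 0.5, the slerp weights are sin((1−f)δ)/sin δ = 1.7855 and sin(fδ)/sin δ = 1.7855.
Weighted sum of the unit vectors: (1.7855)·(0.5201,0.6588,0.5436) + (1.7855)·(-0.4487,-0.2086,-0.8690) = (0.1274, 0.8039, -0.5810).
Converting back: φ = atan2(z, √(x²+y²)) = -35.52°, λ = atan2(y, x) = 80.99°.

-35.52°, 80.99°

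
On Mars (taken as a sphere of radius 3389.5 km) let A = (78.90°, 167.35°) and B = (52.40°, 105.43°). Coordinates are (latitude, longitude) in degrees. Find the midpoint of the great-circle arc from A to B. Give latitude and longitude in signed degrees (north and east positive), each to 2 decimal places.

67.88°, 119.06°

Central angle δ = 0.5867 rad. Interpolating on the sphere with fraction f = 0.5:
P = [sin((1−f)δ)·A + sin(fδ)·B] / sin δ = 0.5223·A + 0.5223·B in Cartesian coordinates,
giving P = (-0.1829, 0.3292, 0.9264), i.e. latitude 67.88°, longitude 119.06°.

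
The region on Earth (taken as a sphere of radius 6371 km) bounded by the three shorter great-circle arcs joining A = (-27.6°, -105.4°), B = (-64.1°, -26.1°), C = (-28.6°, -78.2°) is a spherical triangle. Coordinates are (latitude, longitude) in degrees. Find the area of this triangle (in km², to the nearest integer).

Side lengths (central angles): a = 0.8417, b = 0.4182, c = 1.0603 rad; semiperimeter s = 1.1601.
By l'Huilier's theorem, tan(E/4) = √[tan(s/2) tan((s−a)/2) tan((s−b)/2) tan((s−c)/2)], giving spherical excess E = 0.1807 rad.
Area = E·R² = 0.1807 × (6371)² ≈ 7335819 km².

7335819 km²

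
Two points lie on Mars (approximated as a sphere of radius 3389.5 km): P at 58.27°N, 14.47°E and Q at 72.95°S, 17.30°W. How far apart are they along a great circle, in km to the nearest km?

In radians: φ₁ = 1.0170, φ₂ = -1.2732, Δλ = -31.770° = -0.5545 rad.
cos c = sin φ₁ sin φ₂ + cos φ₁ cos φ₂ cos Δλ = (0.8505)(-0.9560) + (0.5259)(0.2932)(0.8502) = -0.68206,
so c = arccos(-0.68206) = 2.32137 rad.
Distance = R·c = 3389.5 × 2.3214 ≈ 7868 km.

7868 km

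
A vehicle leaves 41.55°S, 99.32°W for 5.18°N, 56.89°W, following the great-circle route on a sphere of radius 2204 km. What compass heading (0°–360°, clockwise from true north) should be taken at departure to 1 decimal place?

50.4°

Δλ = 42.430° = 0.7405 rad.
y = sin Δλ · cos φ₂ = (0.6747)(0.9959) = 0.6719
x = cos φ₁ sin φ₂ − sin φ₁ cos φ₂ cos Δλ = (0.7484)(0.0903) − (-0.6633)(0.9959)(0.7381) = 0.5551
θ = atan2(y, x) = 50.44°, so the bearing is 50.4°.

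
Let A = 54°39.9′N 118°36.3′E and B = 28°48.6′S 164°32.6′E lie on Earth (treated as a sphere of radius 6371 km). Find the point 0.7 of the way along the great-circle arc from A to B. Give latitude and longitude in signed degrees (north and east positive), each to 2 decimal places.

The central angle between A and B is δ = 1.6115 rad.
With f = 0.7, the slerp weights are sin((1−f)δ)/sin δ = 0.4652 and sin(fδ)/sin δ = 0.9043.
Weighted sum of the unit vectors: (0.4652)·(-0.2769,0.5078,0.8158) + (0.9043)·(-0.8445,0.2335,-0.4819) = (-0.8926, 0.4474, -0.0563).
Converting back: φ = atan2(z, √(x²+y²)) = -3.23°, λ = atan2(y, x) = 153.38°.

-3.23°, 153.38°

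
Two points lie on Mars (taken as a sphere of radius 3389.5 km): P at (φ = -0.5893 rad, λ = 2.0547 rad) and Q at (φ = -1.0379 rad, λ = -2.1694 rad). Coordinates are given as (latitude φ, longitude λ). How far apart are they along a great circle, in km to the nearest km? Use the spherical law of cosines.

4360 km

In radians: φ₁ = -0.5893, φ₂ = -1.0379, Δλ = 117.977° = 2.0591 rad.
cos c = sin φ₁ sin φ₂ + cos φ₁ cos φ₂ cos Δλ = (-0.5558)(-0.8613) + (0.8313)(0.5080)(-0.4691) = 0.28059,
so c = arccos(0.28059) = 1.28639 rad.
Distance = R·c = 3389.5 × 1.2864 ≈ 4360 km.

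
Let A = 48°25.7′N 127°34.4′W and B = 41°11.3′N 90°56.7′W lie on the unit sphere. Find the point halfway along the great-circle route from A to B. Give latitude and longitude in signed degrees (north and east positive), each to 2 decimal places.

46.29°, -108.07°

Central angle δ = 0.4659 rad. Interpolating on the sphere with fraction f = 0.5:
P = [sin((1−f)δ)·A + sin(fδ)·B] / sin δ = 0.5139·A + 0.5139·B in Cartesian coordinates,
giving P = (-0.2143, -0.6569, 0.7229), i.e. latitude 46.29°, longitude -108.07°.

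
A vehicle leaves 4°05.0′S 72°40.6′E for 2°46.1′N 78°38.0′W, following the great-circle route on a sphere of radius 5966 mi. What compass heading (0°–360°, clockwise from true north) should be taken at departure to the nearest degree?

268°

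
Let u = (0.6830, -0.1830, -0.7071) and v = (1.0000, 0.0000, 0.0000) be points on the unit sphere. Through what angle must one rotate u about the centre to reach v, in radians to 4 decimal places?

0.8189 rad

u·v = 0.6830; |u| = 1.0000, |v| = 1.0000.
cos θ = (u·v)/(|u||v|) = 0.6830, so θ = 0.8189 rad.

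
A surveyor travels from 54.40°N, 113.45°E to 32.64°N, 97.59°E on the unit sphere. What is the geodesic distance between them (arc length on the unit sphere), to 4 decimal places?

In radians: φ₁ = 0.9495, φ₂ = 0.5697, Δλ = -15.860° = -0.2768 rad.
cos c = sin φ₁ sin φ₂ + cos φ₁ cos φ₂ cos Δλ = (0.8131)(0.5394) + (0.5821)(0.8421)(0.9619) = 0.91008,
so c = arccos(0.91008) = 0.42731 rad.
On the unit sphere the arc length equals the central angle: 0.4273.

0.4273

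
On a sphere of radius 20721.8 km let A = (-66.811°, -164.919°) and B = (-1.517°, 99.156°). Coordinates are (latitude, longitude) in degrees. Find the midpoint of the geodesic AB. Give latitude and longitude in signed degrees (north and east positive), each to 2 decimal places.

Central angle δ = 1.5871 rad. Interpolating on the sphere with fraction f = 0.5:
P = [sin((1−f)δ)·A + sin(fδ)·B] / sin δ = 0.7129·A + 0.7129·B in Cartesian coordinates,
giving P = (-0.3845, 0.6306, -0.6742), i.e. latitude -42.39°, longitude 121.37°.

-42.39°, 121.37°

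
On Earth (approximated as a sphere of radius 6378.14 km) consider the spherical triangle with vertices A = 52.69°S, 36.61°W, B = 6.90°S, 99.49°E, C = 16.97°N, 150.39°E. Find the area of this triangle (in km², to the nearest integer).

68880920 km²

Side lengths (central angles): a = 0.9718, b = 2.5108, c = 1.9156 rad; semiperimeter s = 2.6991.
By l'Huilier's theorem, tan(E/4) = √[tan(s/2) tan((s−a)/2) tan((s−b)/2) tan((s−c)/2)], giving spherical excess E = 1.6932 rad.
Area = E·R² = 1.6932 × (6378.14)² ≈ 68880920 km².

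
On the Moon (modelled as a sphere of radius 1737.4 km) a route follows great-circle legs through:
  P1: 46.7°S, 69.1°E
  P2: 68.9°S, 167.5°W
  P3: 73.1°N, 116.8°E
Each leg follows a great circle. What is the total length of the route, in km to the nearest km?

Leg P1→P2: central angle 0.9967 rad, distance 1731.7 km.
Leg P2→P3: central angle 2.6196 rad, distance 4551.2 km.
Total: 1731.7 + 4551.2 ≈ 6283 km.

6283 km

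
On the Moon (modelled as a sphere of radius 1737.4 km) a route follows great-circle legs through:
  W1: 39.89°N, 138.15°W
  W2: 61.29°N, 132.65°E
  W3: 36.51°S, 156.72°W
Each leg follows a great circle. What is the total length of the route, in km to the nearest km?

Leg W1→W2: central angle 0.9672 rad, distance 1680.4 km.
Leg W2→W3: central angle 1.9755 rad, distance 3432.3 km.
Total: 1680.4 + 3432.3 ≈ 5113 km.

5113 km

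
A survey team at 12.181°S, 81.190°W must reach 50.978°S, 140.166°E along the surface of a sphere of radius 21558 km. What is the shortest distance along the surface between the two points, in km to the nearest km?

40387 km

In radians: φ₁ = -0.2126, φ₂ = -0.8897, Δλ = -138.644° = -2.4198 rad.
Haversine: a = sin²(Δφ/2) + cos φ₁ cos φ₂ sin²(Δλ/2) = 0.1103 + (0.9775)(0.6296)(0.8753) = 0.64902.
Central angle c = 2·arcsin(√a) = 1.87343 rad.
Distance = R·c = 21558 × 1.8734 ≈ 40387 km.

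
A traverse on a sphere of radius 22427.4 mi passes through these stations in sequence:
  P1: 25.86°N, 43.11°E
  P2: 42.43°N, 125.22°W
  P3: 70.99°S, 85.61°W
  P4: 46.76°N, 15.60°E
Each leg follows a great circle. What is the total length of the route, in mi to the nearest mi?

Leg P1→P2: central angle 1.9350 rad, distance 43396.4 mi.
Leg P2→P3: central angle 2.0406 rad, distance 45764.3 mi.
Leg P3→P4: central angle 2.3923 rad, distance 53652.1 mi.
Total: 43396.4 + 45764.3 + 53652.1 ≈ 142813 mi.

142813 mi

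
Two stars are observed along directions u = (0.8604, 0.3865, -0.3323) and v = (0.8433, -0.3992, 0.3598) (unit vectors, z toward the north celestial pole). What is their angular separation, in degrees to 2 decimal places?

63.15°

u·v = 0.4517; |u| = 1.0000, |v| = 1.0000.
cos θ = (u·v)/(|u||v|) = 0.4517, so θ = 63.15°.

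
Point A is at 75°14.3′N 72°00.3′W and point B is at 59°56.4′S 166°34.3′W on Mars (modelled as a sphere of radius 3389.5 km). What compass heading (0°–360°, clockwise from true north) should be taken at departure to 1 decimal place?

With φ₁ = 1.3132, φ₂ = -1.0462, Δλ = -1.6505 rad, the forward-azimuth formula gives
θ = atan2( sin Δλ cos φ₂ , cos φ₁ sin φ₂ − sin φ₁ cos φ₂ cos Δλ ) = atan2(-0.4993, -0.1820) = -110.02°.
Adding 360° brings this into [0°, 360°): 250.0°.

250.0°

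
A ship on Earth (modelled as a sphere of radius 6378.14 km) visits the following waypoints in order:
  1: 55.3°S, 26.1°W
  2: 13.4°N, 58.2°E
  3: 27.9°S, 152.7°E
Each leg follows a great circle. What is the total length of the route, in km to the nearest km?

Leg 1→2: central angle 1.7067 rad, distance 10885.8 km.
Leg 2→3: central angle 1.7476 rad, distance 11146.5 km.
Total: 10885.8 + 11146.5 ≈ 22032 km.

22032 km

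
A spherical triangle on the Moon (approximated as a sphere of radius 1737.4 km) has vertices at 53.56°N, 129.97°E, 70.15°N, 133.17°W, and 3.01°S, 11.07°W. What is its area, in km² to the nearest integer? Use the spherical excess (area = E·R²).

3135141 km²

Side lengths (central angles): a = 1.8024, b = 2.0984, c = 0.7487 rad; semiperimeter s = 2.3248.
By l'Huilier's theorem, tan(E/4) = √[tan(s/2) tan((s−a)/2) tan((s−b)/2) tan((s−c)/2)], giving spherical excess E = 1.0386 rad.
Area = E·R² = 1.0386 × (1737.4)² ≈ 3135141 km².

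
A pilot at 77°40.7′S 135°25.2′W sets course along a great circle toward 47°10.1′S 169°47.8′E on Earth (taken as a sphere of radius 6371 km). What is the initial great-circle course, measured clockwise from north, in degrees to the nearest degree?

292°

With φ₁ = -1.3557, φ₂ = -0.8232, Δλ = -0.9561 rad, the forward-azimuth formula gives
θ = atan2( sin Δλ cos φ₂ , cos φ₁ sin φ₂ − sin φ₁ cos φ₂ cos Δλ ) = atan2(-0.5554, 0.2265) = -67.81°.
Adding 360° brings this into [0°, 360°): 292°.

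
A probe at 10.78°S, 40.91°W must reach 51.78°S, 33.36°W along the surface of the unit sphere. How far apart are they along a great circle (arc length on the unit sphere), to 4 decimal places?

In radians: φ₁ = -0.1881, φ₂ = -0.9037, Δλ = 7.550° = 0.1318 rad.
cos c = sin φ₁ sin φ₂ + cos φ₁ cos φ₂ cos Δλ = (-0.1870)(-0.7856) + (0.9824)(0.6187)(0.9913) = 0.74944,
so c = arccos(0.74944) = 0.72358 rad.
On the unit sphere the arc length equals the central angle: 0.7236.

0.7236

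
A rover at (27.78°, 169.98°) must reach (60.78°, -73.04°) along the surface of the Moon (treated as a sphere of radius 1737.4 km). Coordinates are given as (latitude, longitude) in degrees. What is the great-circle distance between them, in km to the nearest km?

2360 km

In radians: φ₁ = 0.4849, φ₂ = 1.0608, Δλ = 116.980° = 2.0417 rad.
cos c = sin φ₁ sin φ₂ + cos φ₁ cos φ₂ cos Δλ = (0.4661)(0.8728) + (0.8847)(0.4882)(-0.4537) = 0.21083,
so c = arccos(0.21083) = 1.35838 rad.
Distance = R·c = 1737.4 × 1.3584 ≈ 2360 km.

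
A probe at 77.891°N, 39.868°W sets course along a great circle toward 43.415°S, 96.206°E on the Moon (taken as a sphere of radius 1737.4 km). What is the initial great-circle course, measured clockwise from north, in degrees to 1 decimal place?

Δλ = 136.074° = 2.3749 rad.
y = sin Δλ · cos φ₂ = (0.6937)(0.7264) = 0.5039
x = cos φ₁ sin φ₂ − sin φ₁ cos φ₂ cos Δλ = (0.2098)(-0.6873) − (0.9778)(0.7264)(-0.7202) = 0.3674
θ = atan2(y, x) = 53.91°, so the bearing is 53.9°.

53.9°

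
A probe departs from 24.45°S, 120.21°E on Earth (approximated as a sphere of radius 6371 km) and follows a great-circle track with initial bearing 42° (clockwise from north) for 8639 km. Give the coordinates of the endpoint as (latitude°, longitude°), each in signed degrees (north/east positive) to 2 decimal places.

34.94°, 173.10°

Angular distance δ = d/R = 8639/6371 = 1.35599 rad; initial bearing θ = 0.7330 rad.
sin φ₂ = sin φ₁ cos δ + cos φ₁ sin δ cos θ = (-0.4139)(0.2132) + (0.9103)(0.9770)(0.7431) = 0.5727, so φ₂ = 34.94°.
Δλ = atan2(sin θ sin δ cos φ₁, cos δ − sin φ₁ sin φ₂) = atan2(0.5951, 0.4502) = 52.893°.
λ₂ = 120.210° + 52.893° = 173.10°.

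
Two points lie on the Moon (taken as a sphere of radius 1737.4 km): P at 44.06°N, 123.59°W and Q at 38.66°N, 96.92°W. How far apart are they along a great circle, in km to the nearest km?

626 km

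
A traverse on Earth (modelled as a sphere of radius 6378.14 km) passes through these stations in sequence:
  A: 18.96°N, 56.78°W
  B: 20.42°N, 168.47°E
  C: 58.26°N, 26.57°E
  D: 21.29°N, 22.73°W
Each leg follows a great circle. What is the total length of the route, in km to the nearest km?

29723 km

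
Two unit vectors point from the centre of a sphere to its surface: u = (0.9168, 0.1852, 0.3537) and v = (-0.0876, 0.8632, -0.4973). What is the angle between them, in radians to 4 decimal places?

u·v = -0.0963; |u| = 1.0000, |v| = 1.0000.
cos θ = (u·v)/(|u||v|) = -0.0963, so θ = 1.6673 rad.

1.6673 rad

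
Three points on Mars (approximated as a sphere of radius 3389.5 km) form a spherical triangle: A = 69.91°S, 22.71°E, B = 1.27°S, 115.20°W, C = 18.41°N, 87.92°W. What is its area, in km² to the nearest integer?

Side lengths (central angles): a = 0.5807, b = 1.9948, c = 1.8070 rad; semiperimeter s = 2.1913.
By l'Huilier's theorem, tan(E/4) = √[tan(s/2) tan((s−a)/2) tan((s−b)/2) tan((s−c)/2)], giving spherical excess E = 0.7776 rad.
Area = E·R² = 0.7776 × (3389.5)² ≈ 8934188 km².

8934188 km²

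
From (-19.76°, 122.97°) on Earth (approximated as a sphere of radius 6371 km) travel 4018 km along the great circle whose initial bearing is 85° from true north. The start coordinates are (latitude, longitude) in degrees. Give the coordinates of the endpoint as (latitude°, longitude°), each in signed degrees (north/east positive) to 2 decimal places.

Angular distance δ = d/R = 4018/6371 = 0.63067 rad; initial bearing θ = 1.4835 rad.
sin φ₂ = sin φ₁ cos δ + cos φ₁ sin δ cos θ = (-0.3381)(0.8076) + (0.9411)(0.5897)(0.0872) = -0.2247, so φ₂ = -12.98°.
Δλ = atan2(sin θ sin δ cos φ₁, cos δ − sin φ₁ sin φ₂) = atan2(0.5529, 0.7317) = 37.075°.
λ₂ = 122.970° + 37.075° = 160.04°.

-12.98°, 160.04°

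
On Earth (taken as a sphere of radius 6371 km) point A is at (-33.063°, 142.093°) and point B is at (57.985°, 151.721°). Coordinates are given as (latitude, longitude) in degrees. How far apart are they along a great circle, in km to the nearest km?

10164 km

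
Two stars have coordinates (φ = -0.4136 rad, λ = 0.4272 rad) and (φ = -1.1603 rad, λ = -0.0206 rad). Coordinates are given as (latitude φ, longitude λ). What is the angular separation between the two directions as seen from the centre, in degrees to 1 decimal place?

45.7°

Let φ₁ = -0.4136 rad, φ₂ = -1.1603 rad, and Δλ = -0.4478 rad.
Haversine: a = sin²(Δφ/2) + cos φ₁ cos φ₂ sin²(Δλ/2) = 0.1330 + (0.9157)(0.3991)(0.0493) = 0.15105.
Central angle c = 2·arcsin(√a) = 0.79833 rad.
So the angular separation is 45.7°.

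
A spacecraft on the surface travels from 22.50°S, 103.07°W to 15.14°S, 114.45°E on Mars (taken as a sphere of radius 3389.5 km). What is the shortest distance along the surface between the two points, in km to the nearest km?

7537 km

With latitudes φ₁ = -22.500°, φ₂ = -15.140° and longitude difference Δλ = -142.480°:
cos c = sin φ₁ sin φ₂ + cos φ₁ cos φ₂ cos Δλ = (-0.3827)(-0.2612) + (0.9239)(0.9653)(-0.7931) = -0.60738,
so c = arccos(-0.60738) = 2.22356 rad.
Distance = R·c = 3389.5 × 2.2236 ≈ 7537 km.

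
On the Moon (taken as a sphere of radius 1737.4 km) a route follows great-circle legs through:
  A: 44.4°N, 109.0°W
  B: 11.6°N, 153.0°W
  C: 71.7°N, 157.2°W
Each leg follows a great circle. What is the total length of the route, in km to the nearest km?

Leg A→B: central angle 0.8709 rad, distance 1513.1 km.
Leg B→C: central angle 1.0499 rad, distance 1824.1 km.
Total: 1513.1 + 1824.1 ≈ 3337 km.

3337 km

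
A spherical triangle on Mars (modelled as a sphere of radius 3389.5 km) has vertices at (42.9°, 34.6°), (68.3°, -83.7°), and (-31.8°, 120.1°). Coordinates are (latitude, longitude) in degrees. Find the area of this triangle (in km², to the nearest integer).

20926470 km²

Side lengths (central angles): a = 2.4609, b = 1.8858, c = 1.0425 rad; semiperimeter s = 2.6946.
By l'Huilier's theorem, tan(E/4) = √[tan(s/2) tan((s−a)/2) tan((s−b)/2) tan((s−c)/2)], giving spherical excess E = 1.8215 rad.
Area = E·R² = 1.8215 × (3389.5)² ≈ 20926470 km².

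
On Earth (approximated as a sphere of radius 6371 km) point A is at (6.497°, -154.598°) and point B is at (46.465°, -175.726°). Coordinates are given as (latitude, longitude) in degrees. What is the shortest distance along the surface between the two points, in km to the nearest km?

4883 km

With latitudes φ₁ = 6.497°, φ₂ = 46.465° and longitude difference Δλ = -21.128°:
cos c = sin φ₁ sin φ₂ + cos φ₁ cos φ₂ cos Δλ = (0.1132)(0.7250) + (0.9936)(0.6888)(0.9328) = 0.72040,
so c = arccos(0.72040) = 0.76642 rad.
Distance = R·c = 6371 × 0.7664 ≈ 4883 km.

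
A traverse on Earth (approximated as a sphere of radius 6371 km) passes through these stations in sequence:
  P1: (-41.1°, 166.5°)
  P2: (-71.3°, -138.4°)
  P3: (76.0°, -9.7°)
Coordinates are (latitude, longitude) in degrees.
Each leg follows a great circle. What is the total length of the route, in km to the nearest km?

22887 km

Leg P1→P2: central angle 0.7061 rad, distance 4498.5 km.
Leg P2→P3: central angle 2.8862 rad, distance 18388.1 km.
Total: 4498.5 + 18388.1 ≈ 22887 km.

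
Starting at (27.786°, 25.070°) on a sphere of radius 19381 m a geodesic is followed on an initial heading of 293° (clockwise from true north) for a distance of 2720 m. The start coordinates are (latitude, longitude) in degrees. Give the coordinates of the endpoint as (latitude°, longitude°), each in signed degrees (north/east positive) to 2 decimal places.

Angular distance δ = d/R = 2720/19381 = 0.14034 rad; initial bearing θ = 5.1138 rad.
sin φ₂ = sin φ₁ cos δ + cos φ₁ sin δ cos θ = (0.4662)(0.9902) + (0.8847)(0.1399)(0.3907) = 0.5099, so φ₂ = 30.66°.
Δλ = atan2(sin θ sin δ cos φ₁, cos δ − sin φ₁ sin φ₂) = atan2(-0.1139, 0.7524) = -8.609°.
λ₂ = 25.070° − 8.609° = 16.46°.

30.66°, 16.46°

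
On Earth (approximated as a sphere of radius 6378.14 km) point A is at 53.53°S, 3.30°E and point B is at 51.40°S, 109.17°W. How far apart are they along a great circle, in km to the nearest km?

With latitudes φ₁ = -53.530°, φ₂ = -51.400° and longitude difference Δλ = -112.470°:
cos c = sin φ₁ sin φ₂ + cos φ₁ cos φ₂ cos Δλ = (-0.8042)(-0.7815) + (0.5944)(0.6239)(-0.3822) = 0.48674,
so c = arccos(0.48674) = 1.06244 rad.
Distance = R·c = 6378.14 × 1.0624 ≈ 6776 km.

6776 km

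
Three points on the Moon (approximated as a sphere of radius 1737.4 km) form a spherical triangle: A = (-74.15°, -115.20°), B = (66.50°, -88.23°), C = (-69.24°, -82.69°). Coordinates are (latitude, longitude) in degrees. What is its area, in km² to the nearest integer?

1326595 km²

Side lengths (central angles): a = 2.3701, b = 0.1944, c = 2.4737 rad; semiperimeter s = 2.5191.
By l'Huilier's theorem, tan(E/4) = √[tan(s/2) tan((s−a)/2) tan((s−b)/2) tan((s−c)/2)], giving spherical excess E = 0.4395 rad.
Area = E·R² = 0.4395 × (1737.4)² ≈ 1326595 km².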